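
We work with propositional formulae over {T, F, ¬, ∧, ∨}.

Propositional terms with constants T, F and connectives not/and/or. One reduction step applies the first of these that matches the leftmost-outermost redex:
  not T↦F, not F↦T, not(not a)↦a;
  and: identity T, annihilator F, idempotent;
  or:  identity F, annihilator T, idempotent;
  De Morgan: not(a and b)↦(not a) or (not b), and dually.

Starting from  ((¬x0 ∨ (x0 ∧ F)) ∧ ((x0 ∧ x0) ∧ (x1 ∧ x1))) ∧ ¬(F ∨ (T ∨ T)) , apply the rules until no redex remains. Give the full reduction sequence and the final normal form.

  start: ((¬x0 ∨ (x0 ∧ F)) ∧ ((x0 ∧ x0) ∧ (x1 ∧ x1))) ∧ ¬(F ∨ (T ∨ T))
  [1] ((¬x0 ∨ F) ∧ ((x0 ∧ x0) ∧ (x1 ∧ x1))) ∧ ¬(F ∨ (T ∨ T))
  [2] (¬x0 ∧ ((x0 ∧ x0) ∧ (x1 ∧ x1))) ∧ ¬(F ∨ (T ∨ T))
  [3] (¬x0 ∧ (x0 ∧ (x1 ∧ x1))) ∧ ¬(F ∨ (T ∨ T))
  [4] (¬x0 ∧ (x0 ∧ x1)) ∧ ¬(F ∨ (T ∨ T))
  [5] (¬x0 ∧ (x0 ∧ x1)) ∧ (¬F ∧ ¬(T ∨ T))
  [6] (¬x0 ∧ (x0 ∧ x1)) ∧ (T ∧ ¬(T ∨ T))
  [7] (¬x0 ∧ (x0 ∧ x1)) ∧ ¬(T ∨ T)
  [8] (¬x0 ∧ (x0 ∧ x1)) ∧ (¬T ∧ ¬T)
  [9] (¬x0 ∧ (x0 ∧ x1)) ∧ ¬T
  [10] (¬x0 ∧ (x0 ∧ x1)) ∧ F
  [11] F

Answer: normal form = F  (in 11 steps)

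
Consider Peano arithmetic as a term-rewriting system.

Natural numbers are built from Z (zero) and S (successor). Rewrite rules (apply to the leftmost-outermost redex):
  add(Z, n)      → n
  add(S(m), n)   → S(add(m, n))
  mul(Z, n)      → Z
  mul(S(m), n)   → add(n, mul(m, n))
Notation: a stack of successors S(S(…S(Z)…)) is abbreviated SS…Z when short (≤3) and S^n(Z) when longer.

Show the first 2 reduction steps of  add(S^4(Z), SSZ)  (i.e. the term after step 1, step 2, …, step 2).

Answer: after 2 steps: S(S(add(SSZ, SSZ)))

Reduction:
  start: add(S^4(Z), SSZ)
  step 1: S(add(SSSZ, SSZ))
  step 2: S(S(add(SSZ, SSZ)))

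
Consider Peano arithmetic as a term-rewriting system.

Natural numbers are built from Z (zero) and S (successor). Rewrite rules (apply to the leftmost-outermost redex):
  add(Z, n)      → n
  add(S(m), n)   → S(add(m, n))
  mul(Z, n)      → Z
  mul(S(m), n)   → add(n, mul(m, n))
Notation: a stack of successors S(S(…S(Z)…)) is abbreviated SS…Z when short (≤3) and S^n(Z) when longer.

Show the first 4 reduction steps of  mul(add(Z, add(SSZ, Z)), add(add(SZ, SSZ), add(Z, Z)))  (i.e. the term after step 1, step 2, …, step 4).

Answer: after 4 steps: add(add(S(add(Z, SSZ)), add(Z, Z)), mul(add(SZ, Z), add(add(SZ, SSZ), add(Z, Z))))

Reduction:
  start: mul(add(Z, add(SSZ, Z)), add(add(SZ, SSZ), add(Z, Z)))
  →1  mul(add(SSZ, Z), add(add(SZ, SSZ), add(Z, Z)))
  →2  mul(S(add(SZ, Z)), add(add(SZ, SSZ), add(Z, Z)))
  →3  add(add(add(SZ, SSZ), add(Z, Z)), mul(add(SZ, Z), add(add(SZ, SSZ), add(Z, Z))))
  →4  add(add(S(add(Z, SSZ)), add(Z, Z)), mul(add(SZ, Z), add(add(SZ, SSZ), add(Z, Z))))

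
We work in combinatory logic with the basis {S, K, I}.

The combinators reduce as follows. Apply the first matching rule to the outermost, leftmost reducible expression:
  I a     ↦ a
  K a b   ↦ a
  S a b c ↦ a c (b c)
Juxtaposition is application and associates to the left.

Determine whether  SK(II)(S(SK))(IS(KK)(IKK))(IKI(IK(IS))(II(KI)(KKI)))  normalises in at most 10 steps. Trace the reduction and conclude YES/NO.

  start: SK(II)(S(SK))(IS(KK)(IKK))(IKI(IK(IS))(II(KI)(KKI)))
  →1  K(S(SK))(II(S(SK)))(IS(KK)(IKK))(IKI(IK(IS))(II(KI)(KKI)))
  →2  S(SK)(IS(KK)(IKK))(IKI(IK(IS))(II(KI)(KKI)))
  →3  SK(IKI(IK(IS))(II(KI)(KKI)))(IS(KK)(IKK)(IKI(IK(IS))(II(KI)(KKI))))
  →4  K(IS(KK)(IKK)(IKI(IK(IS))(II(KI)(KKI))))(IKI(IK(IS))(II(KI)(KKI))(IS(KK)(IKK)(IKI(IK(IS))(II(KI)(KKI)))))
  →5  IS(KK)(IKK)(IKI(IK(IS))(II(KI)(KKI)))
  →6  S(KK)(IKK)(IKI(IK(IS))(II(KI)(KKI)))
  →7  KK(IKI(IK(IS))(II(KI)(KKI)))(IKK(IKI(IK(IS))(II(KI)(KKI))))
  →8  K(IKK(IKI(IK(IS))(II(KI)(KKI))))
  →9  K(KK(IKI(IK(IS))(II(KI)(KKI))))
  →10  KK

Answer: YES — reaches normal form KK in 10 ≤ 10 steps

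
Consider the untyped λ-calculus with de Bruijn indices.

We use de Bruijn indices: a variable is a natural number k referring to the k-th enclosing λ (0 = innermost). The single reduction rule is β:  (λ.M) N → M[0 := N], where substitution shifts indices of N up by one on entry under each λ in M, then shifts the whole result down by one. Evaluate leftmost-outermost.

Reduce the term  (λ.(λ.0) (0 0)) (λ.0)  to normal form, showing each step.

Answer: normal form = λ.0  (in 3 steps)

Derivation:
  start: (λ.(λ.0) (0 0)) (λ.0)
  [1] (λ.0) ((λ.0) (λ.0))
  [2] (λ.0) (λ.0)
  [3] λ.0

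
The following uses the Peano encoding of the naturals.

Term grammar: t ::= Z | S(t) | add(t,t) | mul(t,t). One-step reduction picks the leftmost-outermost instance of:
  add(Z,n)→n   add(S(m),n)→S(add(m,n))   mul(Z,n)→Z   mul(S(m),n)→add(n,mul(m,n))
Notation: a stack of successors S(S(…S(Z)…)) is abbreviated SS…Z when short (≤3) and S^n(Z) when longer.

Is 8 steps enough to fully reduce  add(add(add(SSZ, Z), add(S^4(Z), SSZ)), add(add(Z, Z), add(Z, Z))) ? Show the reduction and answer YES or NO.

Answer: NO — after 8 steps the term is S(S(add(add(S^4(Z), SSZ), add(add(Z, Z), add(Z, Z))))), not yet normal

Working:
  start: add(add(add(SSZ, Z), add(S^4(Z), SSZ)), add(add(Z, Z), add(Z, Z)))
  step 1: add(add(S(add(SZ, Z)), add(S^4(Z), SSZ)), add(add(Z, Z), add(Z, Z)))
  step 2: add(S(add(add(SZ, Z), add(S^4(Z), SSZ))), add(add(Z, Z), add(Z, Z)))
  step 3: S(add(add(add(SZ, Z), add(S^4(Z), SSZ)), add(add(Z, Z), add(Z, Z))))
  step 4: S(add(add(S(add(Z, Z)), add(S^4(Z), SSZ)), add(add(Z, Z), add(Z, Z))))
  step 5: S(add(S(add(add(Z, Z), add(S^4(Z), SSZ))), add(add(Z, Z), add(Z, Z))))
  step 6: S(S(add(add(add(Z, Z), add(S^4(Z), SSZ)), add(add(Z, Z), add(Z, Z)))))
  step 7: S(S(add(add(Z, add(S^4(Z), SSZ)), add(add(Z, Z), add(Z, Z)))))
  step 8: S(S(add(add(S^4(Z), SSZ), add(add(Z, Z), add(Z, Z)))))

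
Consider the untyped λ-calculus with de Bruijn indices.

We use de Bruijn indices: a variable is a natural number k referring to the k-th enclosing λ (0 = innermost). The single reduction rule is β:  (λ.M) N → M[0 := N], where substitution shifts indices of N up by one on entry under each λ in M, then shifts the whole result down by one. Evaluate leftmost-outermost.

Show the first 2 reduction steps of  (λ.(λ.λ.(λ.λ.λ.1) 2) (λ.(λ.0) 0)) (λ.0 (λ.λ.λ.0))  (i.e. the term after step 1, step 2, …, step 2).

  start: (λ.(λ.λ.(λ.λ.λ.1) 2) (λ.(λ.0) 0)) (λ.0 (λ.λ.λ.0))
  step 1: (λ.λ.(λ.λ.λ.1) (λ.0 (λ.λ.λ.0))) (λ.(λ.0) 0)
  step 2: λ.(λ.λ.λ.1) (λ.0 (λ.λ.λ.0))

Answer: after 2 steps: λ.(λ.λ.λ.1) (λ.0 (λ.λ.λ.0))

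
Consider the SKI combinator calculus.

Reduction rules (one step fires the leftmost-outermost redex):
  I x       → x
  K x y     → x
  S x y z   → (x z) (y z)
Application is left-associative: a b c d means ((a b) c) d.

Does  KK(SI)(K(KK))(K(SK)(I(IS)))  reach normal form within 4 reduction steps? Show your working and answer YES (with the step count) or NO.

Answer: YES — reaches normal form K(KK) in 2 ≤ 4 steps

Reduction:
  start: KK(SI)(K(KK))(K(SK)(I(IS)))
  [1] K(K(KK))(K(SK)(I(IS)))
  [2] K(KK)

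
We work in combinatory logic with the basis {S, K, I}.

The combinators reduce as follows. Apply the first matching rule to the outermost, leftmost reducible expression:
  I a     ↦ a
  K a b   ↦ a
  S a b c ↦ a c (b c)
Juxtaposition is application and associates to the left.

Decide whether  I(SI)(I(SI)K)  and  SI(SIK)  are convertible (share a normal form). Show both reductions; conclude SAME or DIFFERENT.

Term A:
  start: I(SI)(I(SI)K)
  [1] SI(I(SI)K)
  [2] SI(SIK)

Term B:
  start: SI(SIK)

Answer: SAME — A ⇓ SI(SIK), B ⇓ SI(SIK)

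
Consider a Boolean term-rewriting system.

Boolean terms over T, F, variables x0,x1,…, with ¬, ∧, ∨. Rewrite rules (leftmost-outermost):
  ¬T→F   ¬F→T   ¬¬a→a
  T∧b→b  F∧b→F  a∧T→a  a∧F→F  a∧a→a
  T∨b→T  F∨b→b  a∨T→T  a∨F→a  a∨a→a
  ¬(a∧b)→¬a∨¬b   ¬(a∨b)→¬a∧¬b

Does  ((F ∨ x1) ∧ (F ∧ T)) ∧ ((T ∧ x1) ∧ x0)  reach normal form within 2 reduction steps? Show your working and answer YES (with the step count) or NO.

  start: ((F ∨ x1) ∧ (F ∧ T)) ∧ ((T ∧ x1) ∧ x0)
  →1  (x1 ∧ (F ∧ T)) ∧ ((T ∧ x1) ∧ x0)
  →2  (x1 ∧ F) ∧ ((T ∧ x1) ∧ x0)

Answer: NO — after 2 steps the term is (x1 ∧ F) ∧ ((T ∧ x1) ∧ x0), not yet normal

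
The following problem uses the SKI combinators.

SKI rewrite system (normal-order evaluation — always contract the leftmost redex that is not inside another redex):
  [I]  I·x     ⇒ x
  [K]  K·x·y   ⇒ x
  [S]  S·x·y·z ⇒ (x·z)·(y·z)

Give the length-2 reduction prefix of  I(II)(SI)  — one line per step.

  start: I(II)(SI)
  step 1: II(SI)
  step 2: I(SI)

Answer: after 2 steps: I(SI)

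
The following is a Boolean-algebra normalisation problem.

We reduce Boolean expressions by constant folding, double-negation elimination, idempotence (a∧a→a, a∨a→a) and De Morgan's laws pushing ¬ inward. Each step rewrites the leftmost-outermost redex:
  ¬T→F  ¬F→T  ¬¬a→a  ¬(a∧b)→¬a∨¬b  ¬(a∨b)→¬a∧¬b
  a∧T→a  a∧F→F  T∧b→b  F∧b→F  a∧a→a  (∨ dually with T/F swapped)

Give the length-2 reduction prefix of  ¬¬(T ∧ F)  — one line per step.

  start: ¬¬(T ∧ F)
  [1] T ∧ F
  [2] F

Answer: after 2 steps: F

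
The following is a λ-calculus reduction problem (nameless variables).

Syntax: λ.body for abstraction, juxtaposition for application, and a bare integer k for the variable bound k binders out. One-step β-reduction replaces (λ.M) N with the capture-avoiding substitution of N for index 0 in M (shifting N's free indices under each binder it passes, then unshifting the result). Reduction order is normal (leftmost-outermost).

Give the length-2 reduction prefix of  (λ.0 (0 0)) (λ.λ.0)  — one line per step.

  start: (λ.0 (0 0)) (λ.λ.0)
  →1  (λ.λ.0) ((λ.λ.0) (λ.λ.0))
  →2  λ.0

Answer: after 2 steps: λ.0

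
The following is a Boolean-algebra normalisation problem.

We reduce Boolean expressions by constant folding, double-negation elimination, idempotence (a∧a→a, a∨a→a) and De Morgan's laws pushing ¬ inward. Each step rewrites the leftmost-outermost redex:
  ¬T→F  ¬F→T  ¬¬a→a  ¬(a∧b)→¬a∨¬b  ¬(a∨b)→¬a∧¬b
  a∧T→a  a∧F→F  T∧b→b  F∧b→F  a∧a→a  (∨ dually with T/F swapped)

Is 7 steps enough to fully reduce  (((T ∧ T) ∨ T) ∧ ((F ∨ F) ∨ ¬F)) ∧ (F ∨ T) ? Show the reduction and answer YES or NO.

Answer: YES — reaches normal form T in 7 ≤ 7 steps

Derivation:
  start: (((T ∧ T) ∨ T) ∧ ((F ∨ F) ∨ ¬F)) ∧ (F ∨ T)
  [1] (T ∧ ((F ∨ F) ∨ ¬F)) ∧ (F ∨ T)
  [2] ((F ∨ F) ∨ ¬F) ∧ (F ∨ T)
  [3] (F ∨ ¬F) ∧ (F ∨ T)
  [4] ¬F ∧ (F ∨ T)
  [5] T ∧ (F ∨ T)
  [6] F ∨ T
  [7] T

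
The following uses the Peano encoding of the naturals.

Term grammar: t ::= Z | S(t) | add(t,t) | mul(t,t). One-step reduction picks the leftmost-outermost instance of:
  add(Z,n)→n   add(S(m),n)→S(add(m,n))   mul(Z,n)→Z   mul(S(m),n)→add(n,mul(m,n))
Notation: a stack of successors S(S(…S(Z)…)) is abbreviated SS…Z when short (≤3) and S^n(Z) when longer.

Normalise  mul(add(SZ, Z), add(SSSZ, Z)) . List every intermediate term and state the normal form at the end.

Answer: normal form = SSSZ  (in 12 steps)

Reduction:
  start: mul(add(SZ, Z), add(SSSZ, Z))
  [1] mul(S(add(Z, Z)), add(SSSZ, Z))
  [2] add(add(SSSZ, Z), mul(add(Z, Z), add(SSSZ, Z)))
  [3] add(S(add(SSZ, Z)), mul(add(Z, Z), add(SSSZ, Z)))
  [4] S(add(add(SSZ, Z), mul(add(Z, Z), add(SSSZ, Z))))
  [5] S(add(S(add(SZ, Z)), mul(add(Z, Z), add(SSSZ, Z))))
  [6] S(S(add(add(SZ, Z), mul(add(Z, Z), add(SSSZ, Z)))))
  [7] S(S(add(S(add(Z, Z)), mul(add(Z, Z), add(SSSZ, Z)))))
  [8] S(S(S(add(add(Z, Z), mul(add(Z, Z), add(SSSZ, Z))))))
  [9] S(S(S(add(Z, mul(add(Z, Z), add(SSSZ, Z))))))
  [10] S(S(S(mul(add(Z, Z), add(SSSZ, Z)))))
  [11] S(S(S(mul(Z, add(SSSZ, Z)))))
  [12] SSSZ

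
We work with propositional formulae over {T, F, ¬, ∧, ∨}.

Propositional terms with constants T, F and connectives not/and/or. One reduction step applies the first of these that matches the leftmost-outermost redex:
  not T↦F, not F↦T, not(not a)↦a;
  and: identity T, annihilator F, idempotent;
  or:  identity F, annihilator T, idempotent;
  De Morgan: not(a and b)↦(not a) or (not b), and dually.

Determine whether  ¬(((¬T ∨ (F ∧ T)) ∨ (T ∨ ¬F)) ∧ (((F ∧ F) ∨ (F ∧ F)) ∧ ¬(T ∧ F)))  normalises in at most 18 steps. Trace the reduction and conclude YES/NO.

Answer: NO — after 18 steps the term is ¬F ∨ ¬¬(T ∧ F), not yet normal

Reduction:
  start: ¬(((¬T ∨ (F ∧ T)) ∨ (T ∨ ¬F)) ∧ (((F ∧ F) ∨ (F ∧ F)) ∧ ¬(T ∧ F)))
  step 1: ¬((¬T ∨ (F ∧ T)) ∨ (T ∨ ¬F)) ∨ ¬(((F ∧ F) ∨ (F ∧ F)) ∧ ¬(T ∧ F))
  step 2: (¬(¬T ∨ (F ∧ T)) ∧ ¬(T ∨ ¬F)) ∨ ¬(((F ∧ F) ∨ (F ∧ F)) ∧ ¬(T ∧ F))
  step 3: ((¬¬T ∧ ¬(F ∧ T)) ∧ ¬(T ∨ ¬F)) ∨ ¬(((F ∧ F) ∨ (F ∧ F)) ∧ ¬(T ∧ F))
  step 4: ((T ∧ ¬(F ∧ T)) ∧ ¬(T ∨ ¬F)) ∨ ¬(((F ∧ F) ∨ (F ∧ F)) ∧ ¬(T ∧ F))
  step 5: (¬(F ∧ T) ∧ ¬(T ∨ ¬F)) ∨ ¬(((F ∧ F) ∨ (F ∧ F)) ∧ ¬(T ∧ F))
  step 6: ((¬F ∨ ¬T) ∧ ¬(T ∨ ¬F)) ∨ ¬(((F ∧ F) ∨ (F ∧ F)) ∧ ¬(T ∧ F))
  step 7: ((T ∨ ¬T) ∧ ¬(T ∨ ¬F)) ∨ ¬(((F ∧ F) ∨ (F ∧ F)) ∧ ¬(T ∧ F))
  step 8: (T ∧ ¬(T ∨ ¬F)) ∨ ¬(((F ∧ F) ∨ (F ∧ F)) ∧ ¬(T ∧ F))
  step 9: ¬(T ∨ ¬F) ∨ ¬(((F ∧ F) ∨ (F ∧ F)) ∧ ¬(T ∧ F))
  step 10: (¬T ∧ ¬¬F) ∨ ¬(((F ∧ F) ∨ (F ∧ F)) ∧ ¬(T ∧ F))
  step 11: (F ∧ ¬¬F) ∨ ¬(((F ∧ F) ∨ (F ∧ F)) ∧ ¬(T ∧ F))
  step 12: F ∨ ¬(((F ∧ F) ∨ (F ∧ F)) ∧ ¬(T ∧ F))
  step 13: ¬(((F ∧ F) ∨ (F ∧ F)) ∧ ¬(T ∧ F))
  step 14: ¬((F ∧ F) ∨ (F ∧ F)) ∨ ¬¬(T ∧ F)
  step 15: (¬(F ∧ F) ∧ ¬(F ∧ F)) ∨ ¬¬(T ∧ F)
  step 16: ¬(F ∧ F) ∨ ¬¬(T ∧ F)
  step 17: (¬F ∨ ¬F) ∨ ¬¬(T ∧ F)
  step 18: ¬F ∨ ¬¬(T ∧ F)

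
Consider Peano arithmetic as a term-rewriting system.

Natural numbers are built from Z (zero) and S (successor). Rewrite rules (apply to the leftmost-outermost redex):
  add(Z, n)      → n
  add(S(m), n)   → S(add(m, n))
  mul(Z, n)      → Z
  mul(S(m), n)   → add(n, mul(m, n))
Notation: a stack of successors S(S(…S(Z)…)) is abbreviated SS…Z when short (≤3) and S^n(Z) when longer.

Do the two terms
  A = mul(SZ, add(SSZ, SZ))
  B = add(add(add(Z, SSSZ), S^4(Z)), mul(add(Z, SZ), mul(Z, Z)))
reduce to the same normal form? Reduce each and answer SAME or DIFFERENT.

Term A:
  start: mul(SZ, add(SSZ, SZ))
  [1] add(add(SSZ, SZ), mul(Z, add(SSZ, SZ)))
  [2] add(S(add(SZ, SZ)), mul(Z, add(SSZ, SZ)))
  [3] S(add(add(SZ, SZ), mul(Z, add(SSZ, SZ))))
  [4] S(add(S(add(Z, SZ)), mul(Z, add(SSZ, SZ))))
  [5] S(S(add(add(Z, SZ), mul(Z, add(SSZ, SZ)))))
  [6] S(S(add(SZ, mul(Z, add(SSZ, SZ)))))
  [7] S(S(S(add(Z, mul(Z, add(SSZ, SZ))))))
  [8] S(S(S(mul(Z, add(SSZ, SZ)))))
  [9] SSSZ

Term B:
  start: add(add(add(Z, SSSZ), S^4(Z)), mul(add(Z, SZ), mul(Z, Z)))
  [1] add(add(SSSZ, S^4(Z)), mul(add(Z, SZ), mul(Z, Z)))
  [2] add(S(add(SSZ, S^4(Z))), mul(add(Z, SZ), mul(Z, Z)))
  [3] S(add(add(SSZ, S^4(Z)), mul(add(Z, SZ), mul(Z, Z))))
  [4] S(add(S(add(SZ, S^4(Z))), mul(add(Z, SZ), mul(Z, Z))))
  [5] S(S(add(add(SZ, S^4(Z)), mul(add(Z, SZ), mul(Z, Z)))))
  [6] S(S(add(S(add(Z, S^4(Z))), mul(add(Z, SZ), mul(Z, Z)))))
  [7] S(S(S(add(add(Z, S^4(Z)), mul(add(Z, SZ), mul(Z, Z))))))
  [8] S(S(S(add(S^4(Z), mul(add(Z, SZ), mul(Z, Z))))))
  [9] S(S(S(S(add(SSSZ, mul(add(Z, SZ), mul(Z, Z)))))))
  [10] S(S(S(S(S(add(SSZ, mul(add(Z, SZ), mul(Z, Z))))))))
  [11] S(S(S(S(S(S(add(SZ, mul(add(Z, SZ), mul(Z, Z)))))))))
  [12] S(S(S(S(S(S(S(add(Z, mul(add(Z, SZ), mul(Z, Z))))))))))
  [13] S(S(S(S(S(S(S(mul(add(Z, SZ), mul(Z, Z)))))))))
  [14] S(S(S(S(S(S(S(mul(SZ, mul(Z, Z)))))))))
  [15] S(S(S(S(S(S(S(add(mul(Z, Z), mul(Z, mul(Z, Z))))))))))
  [16] S(S(S(S(S(S(S(add(Z, mul(Z, mul(Z, Z))))))))))
  [17] S(S(S(S(S(S(S(mul(Z, mul(Z, Z)))))))))
  [18] S^7(Z)

Answer: DIFFERENT — A ⇓ SSSZ, B ⇓ S^7(Z)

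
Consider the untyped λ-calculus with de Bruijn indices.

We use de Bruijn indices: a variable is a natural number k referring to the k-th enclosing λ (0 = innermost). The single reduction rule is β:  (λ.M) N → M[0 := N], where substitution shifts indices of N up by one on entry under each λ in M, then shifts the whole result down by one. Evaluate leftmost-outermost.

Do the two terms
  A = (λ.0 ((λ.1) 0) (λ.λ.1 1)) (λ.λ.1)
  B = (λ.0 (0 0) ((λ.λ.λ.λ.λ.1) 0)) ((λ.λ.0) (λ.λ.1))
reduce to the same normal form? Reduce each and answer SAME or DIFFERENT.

Answer: DIFFERENT — A ⇓ λ.λ.1, B ⇓ λ.λ.λ.λ.1

Working:
Term A:
  start: (λ.0 ((λ.1) 0) (λ.λ.1 1)) (λ.λ.1)
  →1  (λ.λ.1) ((λ.λ.λ.1) (λ.λ.1)) (λ.λ.1 1)
  →2  (λ.(λ.λ.λ.1) (λ.λ.1)) (λ.λ.1 1)
  →3  (λ.λ.λ.1) (λ.λ.1)
  →4  λ.λ.1

Term B:
  start: (λ.0 (0 0) ((λ.λ.λ.λ.λ.1) 0)) ((λ.λ.0) (λ.λ.1))
  →1  (λ.λ.0) (λ.λ.1) ((λ.λ.0) (λ.λ.1) ((λ.λ.0) (λ.λ.1))) ((λ.λ.λ.λ.λ.1) ((λ.λ.0) (λ.λ.1)))
  →2  (λ.0) ((λ.λ.0) (λ.λ.1) ((λ.λ.0) (λ.λ.1))) ((λ.λ.λ.λ.λ.1) ((λ.λ.0) (λ.λ.1)))
  →3  (λ.λ.0) (λ.λ.1) ((λ.λ.0) (λ.λ.1)) ((λ.λ.λ.λ.λ.1) ((λ.λ.0) (λ.λ.1)))
  →4  (λ.0) ((λ.λ.0) (λ.λ.1)) ((λ.λ.λ.λ.λ.1) ((λ.λ.0) (λ.λ.1)))
  →5  (λ.λ.0) (λ.λ.1) ((λ.λ.λ.λ.λ.1) ((λ.λ.0) (λ.λ.1)))
  →6  (λ.0) ((λ.λ.λ.λ.λ.1) ((λ.λ.0) (λ.λ.1)))
  →7  (λ.λ.λ.λ.λ.1) ((λ.λ.0) (λ.λ.1))
  →8  λ.λ.λ.λ.1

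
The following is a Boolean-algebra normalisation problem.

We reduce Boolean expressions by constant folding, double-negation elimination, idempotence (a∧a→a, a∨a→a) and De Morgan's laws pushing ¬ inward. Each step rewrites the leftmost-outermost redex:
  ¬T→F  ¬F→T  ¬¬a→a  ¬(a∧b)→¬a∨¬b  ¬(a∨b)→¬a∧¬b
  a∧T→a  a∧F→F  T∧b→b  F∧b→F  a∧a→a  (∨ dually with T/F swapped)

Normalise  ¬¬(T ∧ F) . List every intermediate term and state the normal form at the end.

Answer: normal form = F  (in 2 steps)

Reduction:
  start: ¬¬(T ∧ F)
  [1] T ∧ F
  [2] F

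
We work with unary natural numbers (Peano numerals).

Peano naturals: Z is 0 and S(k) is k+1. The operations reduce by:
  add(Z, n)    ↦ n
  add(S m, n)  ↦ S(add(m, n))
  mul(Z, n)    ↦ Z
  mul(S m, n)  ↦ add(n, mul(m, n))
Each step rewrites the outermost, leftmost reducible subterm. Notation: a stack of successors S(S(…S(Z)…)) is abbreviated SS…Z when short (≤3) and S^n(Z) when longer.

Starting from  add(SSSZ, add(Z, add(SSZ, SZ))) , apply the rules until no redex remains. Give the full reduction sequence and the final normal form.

  start: add(SSSZ, add(Z, add(SSZ, SZ)))
  [1] S(add(SSZ, add(Z, add(SSZ, SZ))))
  [2] S(S(add(SZ, add(Z, add(SSZ, SZ)))))
  [3] S(S(S(add(Z, add(Z, add(SSZ, SZ))))))
  [4] S(S(S(add(Z, add(SSZ, SZ)))))
  [5] S(S(S(add(SSZ, SZ))))
  [6] S(S(S(S(add(SZ, SZ)))))
  [7] S(S(S(S(S(add(Z, SZ))))))
  [8] S^6(Z)

Answer: normal form = S^6(Z)  (in 8 steps)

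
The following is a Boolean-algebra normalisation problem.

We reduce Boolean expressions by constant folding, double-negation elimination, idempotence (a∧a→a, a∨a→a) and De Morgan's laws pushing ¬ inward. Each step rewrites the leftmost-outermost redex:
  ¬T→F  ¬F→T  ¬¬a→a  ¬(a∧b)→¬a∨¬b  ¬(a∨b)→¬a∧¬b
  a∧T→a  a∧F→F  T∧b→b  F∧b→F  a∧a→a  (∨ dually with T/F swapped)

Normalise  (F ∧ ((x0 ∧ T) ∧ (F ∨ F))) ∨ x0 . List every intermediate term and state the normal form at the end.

Answer: normal form = x0  (in 2 steps)

Working:
  start: (F ∧ ((x0 ∧ T) ∧ (F ∨ F))) ∨ x0
  step 1: F ∨ x0
  step 2: x0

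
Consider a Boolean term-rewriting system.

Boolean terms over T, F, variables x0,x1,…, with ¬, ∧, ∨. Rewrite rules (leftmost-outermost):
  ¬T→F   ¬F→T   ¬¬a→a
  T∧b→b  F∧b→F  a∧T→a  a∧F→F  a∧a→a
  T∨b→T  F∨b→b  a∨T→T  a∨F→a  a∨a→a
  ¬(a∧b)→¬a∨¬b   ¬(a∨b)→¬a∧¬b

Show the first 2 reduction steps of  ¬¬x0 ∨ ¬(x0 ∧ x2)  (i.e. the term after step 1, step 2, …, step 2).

  start: ¬¬x0 ∨ ¬(x0 ∧ x2)
  [1] x0 ∨ ¬(x0 ∧ x2)
  [2] x0 ∨ (¬x0 ∨ ¬x2)

Answer: after 2 steps: x0 ∨ (¬x0 ∨ ¬x2)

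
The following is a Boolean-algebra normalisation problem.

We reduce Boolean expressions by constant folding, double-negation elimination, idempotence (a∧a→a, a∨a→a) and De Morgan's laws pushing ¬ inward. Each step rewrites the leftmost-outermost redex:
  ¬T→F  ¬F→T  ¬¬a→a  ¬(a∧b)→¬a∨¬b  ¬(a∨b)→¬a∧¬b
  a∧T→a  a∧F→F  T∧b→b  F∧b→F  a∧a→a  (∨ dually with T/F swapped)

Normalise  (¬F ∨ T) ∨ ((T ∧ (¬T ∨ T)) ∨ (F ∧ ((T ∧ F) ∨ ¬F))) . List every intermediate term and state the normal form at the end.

Answer: normal form = T  (in 2 steps)

Reduction:
  start: (¬F ∨ T) ∨ ((T ∧ (¬T ∨ T)) ∨ (F ∧ ((T ∧ F) ∨ ¬F)))
  step 1: T ∨ ((T ∧ (¬T ∨ T)) ∨ (F ∧ ((T ∧ F) ∨ ¬F)))
  step 2: T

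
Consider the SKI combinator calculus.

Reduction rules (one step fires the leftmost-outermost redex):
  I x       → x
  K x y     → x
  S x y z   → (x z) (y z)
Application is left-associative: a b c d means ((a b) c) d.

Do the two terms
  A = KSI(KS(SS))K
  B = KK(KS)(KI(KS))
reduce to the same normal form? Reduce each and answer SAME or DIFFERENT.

Term A:
  start: KSI(KS(SS))K
  step 1: S(KS(SS))K
  step 2: SSK

Term B:
  start: KK(KS)(KI(KS))
  step 1: K(KI(KS))
  step 2: KI

Answer: DIFFERENT — A ⇓ SSK, B ⇓ KI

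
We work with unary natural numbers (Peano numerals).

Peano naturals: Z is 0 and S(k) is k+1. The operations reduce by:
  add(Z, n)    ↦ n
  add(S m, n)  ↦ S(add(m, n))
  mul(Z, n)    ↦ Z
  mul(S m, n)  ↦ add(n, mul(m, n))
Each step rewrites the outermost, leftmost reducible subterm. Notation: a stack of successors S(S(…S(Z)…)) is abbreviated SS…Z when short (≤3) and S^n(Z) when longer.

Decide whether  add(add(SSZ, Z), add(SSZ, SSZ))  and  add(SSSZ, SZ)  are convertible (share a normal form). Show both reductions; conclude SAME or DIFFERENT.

Term A:
  start: add(add(SSZ, Z), add(SSZ, SSZ))
  [1] add(S(add(SZ, Z)), add(SSZ, SSZ))
  [2] S(add(add(SZ, Z), add(SSZ, SSZ)))
  [3] S(add(S(add(Z, Z)), add(SSZ, SSZ)))
  [4] S(S(add(add(Z, Z), add(SSZ, SSZ))))
  [5] S(S(add(Z, add(SSZ, SSZ))))
  [6] S(S(add(SSZ, SSZ)))
  [7] S(S(S(add(SZ, SSZ))))
  [8] S(S(S(S(add(Z, SSZ)))))
  [9] S^6(Z)

Term B:
  start: add(SSSZ, SZ)
  [1] S(add(SSZ, SZ))
  [2] S(S(add(SZ, SZ)))
  [3] S(S(S(add(Z, SZ))))
  [4] S^4(Z)

Answer: DIFFERENT — A ⇓ S^6(Z), B ⇓ S^4(Z)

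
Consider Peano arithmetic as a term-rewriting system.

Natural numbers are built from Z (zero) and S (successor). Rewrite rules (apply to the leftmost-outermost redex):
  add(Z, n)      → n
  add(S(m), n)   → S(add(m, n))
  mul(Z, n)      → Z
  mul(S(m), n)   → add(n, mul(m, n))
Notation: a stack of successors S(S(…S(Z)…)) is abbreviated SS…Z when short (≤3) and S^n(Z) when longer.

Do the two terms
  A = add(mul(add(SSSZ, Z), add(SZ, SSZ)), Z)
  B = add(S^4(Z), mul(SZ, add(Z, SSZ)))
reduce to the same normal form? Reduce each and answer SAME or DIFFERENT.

Term A:
  start: add(mul(add(SSSZ, Z), add(SZ, SSZ)), Z)
  step 1: add(mul(S(add(SSZ, Z)), add(SZ, SSZ)), Z)
  step 2: add(add(add(SZ, SSZ), mul(add(SSZ, Z), add(SZ, SSZ))), Z)
  step 3: add(add(S(add(Z, SSZ)), mul(add(SSZ, Z), add(SZ, SSZ))), Z)
  step 4: add(S(add(add(Z, SSZ), mul(add(SSZ, Z), add(SZ, SSZ)))), Z)
  step 5: S(add(add(add(Z, SSZ), mul(add(SSZ, Z), add(SZ, SSZ))), Z))
  step 6: S(add(add(SSZ, mul(add(SSZ, Z), add(SZ, SSZ))), Z))
  step 7: S(add(S(add(SZ, mul(add(SSZ, Z), add(SZ, SSZ)))), Z))
  step 8: S(S(add(add(SZ, mul(add(SSZ, Z), add(SZ, SSZ))), Z)))
  step 9: S(S(add(S(add(Z, mul(add(SSZ, Z), add(SZ, SSZ)))), Z)))
  step 10: S(S(S(add(add(Z, mul(add(SSZ, Z), add(SZ, SSZ))), Z))))
  step 11: S(S(S(add(mul(add(SSZ, Z), add(SZ, SSZ)), Z))))
  step 12: S(S(S(add(mul(S(add(SZ, Z)), add(SZ, SSZ)), Z))))
  step 13: S(S(S(add(add(add(SZ, SSZ), mul(add(SZ, Z), add(SZ, SSZ))), Z))))
  step 14: S(S(S(add(add(S(add(Z, SSZ)), mul(add(SZ, Z), add(SZ, SSZ))), Z))))
  step 15: S(S(S(add(S(add(add(Z, SSZ), mul(add(SZ, Z), add(SZ, SSZ)))), Z))))
  step 16: S(S(S(S(add(add(add(Z, SSZ), mul(add(SZ, Z), add(SZ, SSZ))), Z)))))
  step 17: S(S(S(S(add(add(SSZ, mul(add(SZ, Z), add(SZ, SSZ))), Z)))))
  step 18: S(S(S(S(add(S(add(SZ, mul(add(SZ, Z), add(SZ, SSZ)))), Z)))))
  step 19: S(S(S(S(S(add(add(SZ, mul(add(SZ, Z), add(SZ, SSZ))), Z))))))
  step 20: S(S(S(S(S(add(S(add(Z, mul(add(SZ, Z), add(SZ, SSZ)))), Z))))))
  step 21: S(S(S(S(S(S(add(add(Z, mul(add(SZ, Z), add(SZ, SSZ))), Z)))))))
  step 22: S(S(S(S(S(S(add(mul(add(SZ, Z), add(SZ, SSZ)), Z)))))))
  step 23: S(S(S(S(S(S(add(mul(S(add(Z, Z)), add(SZ, SSZ)), Z)))))))
  step 24: S(S(S(S(S(S(add(add(add(SZ, SSZ), mul(add(Z, Z), add(SZ, SSZ))), Z)))))))
  step 25: S(S(S(S(S(S(add(add(S(add(Z, SSZ)), mul(add(Z, Z), add(SZ, SSZ))), Z)))))))
  step 26: S(S(S(S(S(S(add(S(add(add(Z, SSZ), mul(add(Z, Z), add(SZ, SSZ)))), Z)))))))
  step 27: S(S(S(S(S(S(S(add(add(add(Z, SSZ), mul(add(Z, Z), add(SZ, SSZ))), Z))))))))
  step 28: S(S(S(S(S(S(S(add(add(SSZ, mul(add(Z, Z), add(SZ, SSZ))), Z))))))))
  step 29: S(S(S(S(S(S(S(add(S(add(SZ, mul(add(Z, Z), add(SZ, SSZ)))), Z))))))))
  step 30: S(S(S(S(S(S(S(S(add(add(SZ, mul(add(Z, Z), add(SZ, SSZ))), Z)))))))))
  step 31: S(S(S(S(S(S(S(S(add(S(add(Z, mul(add(Z, Z), add(SZ, SSZ)))), Z)))))))))
  step 32: S(S(S(S(S(S(S(S(S(add(add(Z, mul(add(Z, Z), add(SZ, SSZ))), Z))))))))))
  step 33: S(S(S(S(S(S(S(S(S(add(mul(add(Z, Z), add(SZ, SSZ)), Z))))))))))
  step 34: S(S(S(S(S(S(S(S(S(add(mul(Z, add(SZ, SSZ)), Z))))))))))
  step 35: S(S(S(S(S(S(S(S(S(add(Z, Z))))))))))
  step 36: S^9(Z)

Term B:
  start: add(S^4(Z), mul(SZ, add(Z, SSZ)))
  step 1: S(add(SSSZ, mul(SZ, add(Z, SSZ))))
  step 2: S(S(add(SSZ, mul(SZ, add(Z, SSZ)))))
  step 3: S(S(S(add(SZ, mul(SZ, add(Z, SSZ))))))
  step 4: S(S(S(S(add(Z, mul(SZ, add(Z, SSZ)))))))
  step 5: S(S(S(S(mul(SZ, add(Z, SSZ))))))
  step 6: S(S(S(S(add(add(Z, SSZ), mul(Z, add(Z, SSZ)))))))
  step 7: S(S(S(S(add(SSZ, mul(Z, add(Z, SSZ)))))))
  step 8: S(S(S(S(S(add(SZ, mul(Z, add(Z, SSZ))))))))
  step 9: S(S(S(S(S(S(add(Z, mul(Z, add(Z, SSZ)))))))))
  step 10: S(S(S(S(S(S(mul(Z, add(Z, SSZ))))))))
  step 11: S^6(Z)

Answer: DIFFERENT — A ⇓ S^9(Z), B ⇓ S^6(Z)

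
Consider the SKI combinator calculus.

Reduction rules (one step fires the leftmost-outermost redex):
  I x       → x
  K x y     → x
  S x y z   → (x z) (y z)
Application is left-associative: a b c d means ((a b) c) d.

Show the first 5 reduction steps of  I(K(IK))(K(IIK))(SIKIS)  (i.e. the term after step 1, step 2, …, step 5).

  start: I(K(IK))(K(IIK))(SIKIS)
  →1  K(IK)(K(IIK))(SIKIS)
  →2  IK(SIKIS)
  →3  K(SIKIS)
  →4  K(II(KI)S)
  →5  K(I(KI)S)

Answer: after 5 steps: K(I(KI)S)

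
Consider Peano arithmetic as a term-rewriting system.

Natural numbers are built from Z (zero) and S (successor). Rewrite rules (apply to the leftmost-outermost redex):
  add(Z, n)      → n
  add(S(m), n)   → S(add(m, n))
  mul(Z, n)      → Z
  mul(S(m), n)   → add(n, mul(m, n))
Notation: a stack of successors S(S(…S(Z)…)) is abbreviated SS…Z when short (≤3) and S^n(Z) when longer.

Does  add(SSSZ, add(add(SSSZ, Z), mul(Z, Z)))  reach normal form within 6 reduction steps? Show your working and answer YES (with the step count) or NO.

  start: add(SSSZ, add(add(SSSZ, Z), mul(Z, Z)))
  step 1: S(add(SSZ, add(add(SSSZ, Z), mul(Z, Z))))
  step 2: S(S(add(SZ, add(add(SSSZ, Z), mul(Z, Z)))))
  step 3: S(S(S(add(Z, add(add(SSSZ, Z), mul(Z, Z))))))
  step 4: S(S(S(add(add(SSSZ, Z), mul(Z, Z)))))
  step 5: S(S(S(add(S(add(SSZ, Z)), mul(Z, Z)))))
  step 6: S(S(S(S(add(add(SSZ, Z), mul(Z, Z))))))

Answer: NO — after 6 steps the term is S(S(S(S(add(add(SSZ, Z), mul(Z, Z)))))), not yet normal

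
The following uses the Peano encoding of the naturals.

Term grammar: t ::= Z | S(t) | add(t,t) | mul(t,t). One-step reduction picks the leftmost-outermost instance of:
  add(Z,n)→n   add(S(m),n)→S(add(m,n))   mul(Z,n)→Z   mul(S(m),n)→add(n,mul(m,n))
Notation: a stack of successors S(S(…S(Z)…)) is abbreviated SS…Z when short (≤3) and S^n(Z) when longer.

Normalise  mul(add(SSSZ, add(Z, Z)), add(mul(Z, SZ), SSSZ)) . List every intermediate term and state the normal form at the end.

Answer: normal form = S^9(Z)  (in 27 steps)

Working:
  start: mul(add(SSSZ, add(Z, Z)), add(mul(Z, SZ), SSSZ))
  step 1: mul(S(add(SSZ, add(Z, Z))), add(mul(Z, SZ), SSSZ))
  step 2: add(add(mul(Z, SZ), SSSZ), mul(add(SSZ, add(Z, Z)), add(mul(Z, SZ), SSSZ)))
  step 3: add(add(Z, SSSZ), mul(add(SSZ, add(Z, Z)), add(mul(Z, SZ), SSSZ)))
  step 4: add(SSSZ, mul(add(SSZ, add(Z, Z)), add(mul(Z, SZ), SSSZ)))
  step 5: S(add(SSZ, mul(add(SSZ, add(Z, Z)), add(mul(Z, SZ), SSSZ))))
  step 6: S(S(add(SZ, mul(add(SSZ, add(Z, Z)), add(mul(Z, SZ), SSSZ)))))
  step 7: S(S(S(add(Z, mul(add(SSZ, add(Z, Z)), add(mul(Z, SZ), SSSZ))))))
  step 8: S(S(S(mul(add(SSZ, add(Z, Z)), add(mul(Z, SZ), SSSZ)))))
  step 9: S(S(S(mul(S(add(SZ, add(Z, Z))), add(mul(Z, SZ), SSSZ)))))
  step 10: S(S(S(add(add(mul(Z, SZ), SSSZ), mul(add(SZ, add(Z, Z)), add(mul(Z, SZ), SSSZ))))))
  step 11: S(S(S(add(add(Z, SSSZ), mul(add(SZ, add(Z, Z)), add(mul(Z, SZ), SSSZ))))))
  step 12: S(S(S(add(SSSZ, mul(add(SZ, add(Z, Z)), add(mul(Z, SZ), SSSZ))))))
  step 13: S(S(S(S(add(SSZ, mul(add(SZ, add(Z, Z)), add(mul(Z, SZ), SSSZ)))))))
  step 14: S(S(S(S(S(add(SZ, mul(add(SZ, add(Z, Z)), add(mul(Z, SZ), SSSZ))))))))
  step 15: S(S(S(S(S(S(add(Z, mul(add(SZ, add(Z, Z)), add(mul(Z, SZ), SSSZ)))))))))
  step 16: S(S(S(S(S(S(mul(add(SZ, add(Z, Z)), add(mul(Z, SZ), SSSZ))))))))
  step 17: S(S(S(S(S(S(mul(S(add(Z, add(Z, Z))), add(mul(Z, SZ), SSSZ))))))))
  step 18: S(S(S(S(S(S(add(add(mul(Z, SZ), SSSZ), mul(add(Z, add(Z, Z)), add(mul(Z, SZ), SSSZ)))))))))
  step 19: S(S(S(S(S(S(add(add(Z, SSSZ), mul(add(Z, add(Z, Z)), add(mul(Z, SZ), SSSZ)))))))))
  step 20: S(S(S(S(S(S(add(SSSZ, mul(add(Z, add(Z, Z)), add(mul(Z, SZ), SSSZ)))))))))
  step 21: S(S(S(S(S(S(S(add(SSZ, mul(add(Z, add(Z, Z)), add(mul(Z, SZ), SSSZ))))))))))
  step 22: S(S(S(S(S(S(S(S(add(SZ, mul(add(Z, add(Z, Z)), add(mul(Z, SZ), SSSZ)))))))))))
  step 23: S(S(S(S(S(S(S(S(S(add(Z, mul(add(Z, add(Z, Z)), add(mul(Z, SZ), SSSZ))))))))))))
  step 24: S(S(S(S(S(S(S(S(S(mul(add(Z, add(Z, Z)), add(mul(Z, SZ), SSSZ)))))))))))
  step 25: S(S(S(S(S(S(S(S(S(mul(add(Z, Z), add(mul(Z, SZ), SSSZ)))))))))))
  step 26: S(S(S(S(S(S(S(S(S(mul(Z, add(mul(Z, SZ), SSSZ)))))))))))
  step 27: S^9(Z)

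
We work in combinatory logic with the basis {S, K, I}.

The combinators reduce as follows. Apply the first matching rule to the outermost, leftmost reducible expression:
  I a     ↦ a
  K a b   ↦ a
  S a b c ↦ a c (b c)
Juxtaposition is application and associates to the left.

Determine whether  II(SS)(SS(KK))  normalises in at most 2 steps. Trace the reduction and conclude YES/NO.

  start: II(SS)(SS(KK))
  →1  I(SS)(SS(KK))
  →2  SS(SS(KK))

Answer: YES — reaches normal form SS(SS(KK)) in 2 ≤ 2 steps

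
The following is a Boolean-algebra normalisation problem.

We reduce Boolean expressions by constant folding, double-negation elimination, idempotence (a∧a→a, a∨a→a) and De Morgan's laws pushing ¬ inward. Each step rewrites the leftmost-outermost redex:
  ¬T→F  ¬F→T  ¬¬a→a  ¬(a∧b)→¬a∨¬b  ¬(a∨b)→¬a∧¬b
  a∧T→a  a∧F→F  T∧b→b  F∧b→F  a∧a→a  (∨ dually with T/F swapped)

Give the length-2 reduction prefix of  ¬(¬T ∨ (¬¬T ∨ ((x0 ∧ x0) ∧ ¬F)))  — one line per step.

  start: ¬(¬T ∨ (¬¬T ∨ ((x0 ∧ x0) ∧ ¬F)))
  [1] ¬¬T ∧ ¬(¬¬T ∨ ((x0 ∧ x0) ∧ ¬F))
  [2] T ∧ ¬(¬¬T ∨ ((x0 ∧ x0) ∧ ¬F))

Answer: after 2 steps: T ∧ ¬(¬¬T ∨ ((x0 ∧ x0) ∧ ¬F))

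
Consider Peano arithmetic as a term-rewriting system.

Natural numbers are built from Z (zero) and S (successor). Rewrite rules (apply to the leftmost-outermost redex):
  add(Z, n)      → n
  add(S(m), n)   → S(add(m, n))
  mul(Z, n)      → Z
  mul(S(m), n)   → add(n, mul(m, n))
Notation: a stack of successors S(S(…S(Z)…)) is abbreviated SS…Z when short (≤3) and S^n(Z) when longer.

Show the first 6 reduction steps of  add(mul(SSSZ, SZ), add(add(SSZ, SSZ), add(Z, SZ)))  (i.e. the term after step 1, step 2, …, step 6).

  start: add(mul(SSSZ, SZ), add(add(SSZ, SSZ), add(Z, SZ)))
  step 1: add(add(SZ, mul(SSZ, SZ)), add(add(SSZ, SSZ), add(Z, SZ)))
  step 2: add(S(add(Z, mul(SSZ, SZ))), add(add(SSZ, SSZ), add(Z, SZ)))
  step 3: S(add(add(Z, mul(SSZ, SZ)), add(add(SSZ, SSZ), add(Z, SZ))))
  step 4: S(add(mul(SSZ, SZ), add(add(SSZ, SSZ), add(Z, SZ))))
  step 5: S(add(add(SZ, mul(SZ, SZ)), add(add(SSZ, SSZ), add(Z, SZ))))
  step 6: S(add(S(add(Z, mul(SZ, SZ))), add(add(SSZ, SSZ), add(Z, SZ))))

Answer: after 6 steps: S(add(S(add(Z, mul(SZ, SZ))), add(add(SSZ, SSZ), add(Z, SZ))))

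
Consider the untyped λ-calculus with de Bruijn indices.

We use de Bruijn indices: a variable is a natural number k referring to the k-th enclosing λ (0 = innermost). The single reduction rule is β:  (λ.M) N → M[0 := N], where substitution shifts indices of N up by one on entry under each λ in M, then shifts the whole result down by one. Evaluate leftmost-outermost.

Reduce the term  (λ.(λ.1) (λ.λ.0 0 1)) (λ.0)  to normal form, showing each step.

  start: (λ.(λ.1) (λ.λ.0 0 1)) (λ.0)
  →1  (λ.λ.0) (λ.λ.0 0 1)
  →2  λ.0

Answer: normal form = λ.0  (in 2 steps)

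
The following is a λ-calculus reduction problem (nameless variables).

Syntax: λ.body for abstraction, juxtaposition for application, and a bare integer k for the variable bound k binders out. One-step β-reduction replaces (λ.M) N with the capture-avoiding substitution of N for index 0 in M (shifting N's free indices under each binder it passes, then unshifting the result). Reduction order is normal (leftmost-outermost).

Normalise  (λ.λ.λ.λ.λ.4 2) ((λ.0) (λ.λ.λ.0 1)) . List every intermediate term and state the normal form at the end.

  start: (λ.λ.λ.λ.λ.4 2) ((λ.0) (λ.λ.λ.0 1))
  [1] λ.λ.λ.λ.(λ.0) (λ.λ.λ.0 1) 2
  [2] λ.λ.λ.λ.(λ.λ.λ.0 1) 2
  [3] λ.λ.λ.λ.λ.λ.0 1

Answer: normal form = λ.λ.λ.λ.λ.λ.0 1  (in 3 steps)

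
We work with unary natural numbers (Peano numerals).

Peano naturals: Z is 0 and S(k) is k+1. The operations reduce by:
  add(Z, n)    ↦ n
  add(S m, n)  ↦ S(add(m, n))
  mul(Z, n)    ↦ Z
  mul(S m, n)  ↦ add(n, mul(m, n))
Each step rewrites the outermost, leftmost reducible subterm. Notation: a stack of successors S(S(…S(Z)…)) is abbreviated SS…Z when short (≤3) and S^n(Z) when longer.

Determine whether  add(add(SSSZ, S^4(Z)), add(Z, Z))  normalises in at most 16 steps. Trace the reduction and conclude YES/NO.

Answer: YES — reaches normal form S^7(Z) in 13 ≤ 16 steps

Working:
  start: add(add(SSSZ, S^4(Z)), add(Z, Z))
  step 1: add(S(add(SSZ, S^4(Z))), add(Z, Z))
  step 2: S(add(add(SSZ, S^4(Z)), add(Z, Z)))
  step 3: S(add(S(add(SZ, S^4(Z))), add(Z, Z)))
  step 4: S(S(add(add(SZ, S^4(Z)), add(Z, Z))))
  step 5: S(S(add(S(add(Z, S^4(Z))), add(Z, Z))))
  step 6: S(S(S(add(add(Z, S^4(Z)), add(Z, Z)))))
  step 7: S(S(S(add(S^4(Z), add(Z, Z)))))
  step 8: S(S(S(S(add(SSSZ, add(Z, Z))))))
  step 9: S(S(S(S(S(add(SSZ, add(Z, Z)))))))
  step 10: S(S(S(S(S(S(add(SZ, add(Z, Z))))))))
  step 11: S(S(S(S(S(S(S(add(Z, add(Z, Z)))))))))
  step 12: S(S(S(S(S(S(S(add(Z, Z))))))))
  step 13: S^7(Z)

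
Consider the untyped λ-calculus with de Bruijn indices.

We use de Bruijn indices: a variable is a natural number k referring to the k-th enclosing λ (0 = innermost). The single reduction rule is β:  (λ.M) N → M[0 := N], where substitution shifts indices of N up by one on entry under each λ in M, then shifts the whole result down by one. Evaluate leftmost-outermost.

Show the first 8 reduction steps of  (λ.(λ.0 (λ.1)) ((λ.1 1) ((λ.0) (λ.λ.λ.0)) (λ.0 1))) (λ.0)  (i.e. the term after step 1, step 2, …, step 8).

Answer: after 8 steps: (λ.0) (λ.0) (λ.0 (λ.0))

Reduction:
  start: (λ.(λ.0 (λ.1)) ((λ.1 1) ((λ.0) (λ.λ.λ.0)) (λ.0 1))) (λ.0)
  [1] (λ.0 (λ.1)) ((λ.(λ.0) (λ.0)) ((λ.0) (λ.λ.λ.0)) (λ.0 (λ.0)))
  [2] (λ.(λ.0) (λ.0)) ((λ.0) (λ.λ.λ.0)) (λ.0 (λ.0)) (λ.(λ.(λ.0) (λ.0)) ((λ.0) (λ.λ.λ.0)) (λ.0 (λ.0)))
  [3] (λ.0) (λ.0) (λ.0 (λ.0)) (λ.(λ.(λ.0) (λ.0)) ((λ.0) (λ.λ.λ.0)) (λ.0 (λ.0)))
  [4] (λ.0) (λ.0 (λ.0)) (λ.(λ.(λ.0) (λ.0)) ((λ.0) (λ.λ.λ.0)) (λ.0 (λ.0)))
  [5] (λ.0 (λ.0)) (λ.(λ.(λ.0) (λ.0)) ((λ.0) (λ.λ.λ.0)) (λ.0 (λ.0)))
  [6] (λ.(λ.(λ.0) (λ.0)) ((λ.0) (λ.λ.λ.0)) (λ.0 (λ.0))) (λ.0)
  [7] (λ.(λ.0) (λ.0)) ((λ.0) (λ.λ.λ.0)) (λ.0 (λ.0))
  [8] (λ.0) (λ.0) (λ.0 (λ.0))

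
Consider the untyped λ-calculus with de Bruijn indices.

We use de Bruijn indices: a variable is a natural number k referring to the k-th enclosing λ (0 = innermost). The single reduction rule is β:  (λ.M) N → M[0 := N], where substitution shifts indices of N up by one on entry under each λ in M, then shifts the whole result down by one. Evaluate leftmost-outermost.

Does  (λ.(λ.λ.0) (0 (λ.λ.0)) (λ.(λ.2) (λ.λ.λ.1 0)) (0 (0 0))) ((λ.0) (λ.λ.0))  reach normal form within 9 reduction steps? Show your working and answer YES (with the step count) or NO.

  start: (λ.(λ.λ.0) (0 (λ.λ.0)) (λ.(λ.2) (λ.λ.λ.1 0)) (0 (0 0))) ((λ.0) (λ.λ.0))
  step 1: (λ.λ.0) ((λ.0) (λ.λ.0) (λ.λ.0)) (λ.(λ.(λ.0) (λ.λ.0)) (λ.λ.λ.1 0)) ((λ.0) (λ.λ.0) ((λ.0) (λ.λ.0) ((λ.0) (λ.λ.0))))
  step 2: (λ.0) (λ.(λ.(λ.0) (λ.λ.0)) (λ.λ.λ.1 0)) ((λ.0) (λ.λ.0) ((λ.0) (λ.λ.0) ((λ.0) (λ.λ.0))))
  step 3: (λ.(λ.(λ.0) (λ.λ.0)) (λ.λ.λ.1 0)) ((λ.0) (λ.λ.0) ((λ.0) (λ.λ.0) ((λ.0) (λ.λ.0))))
  step 4: (λ.(λ.0) (λ.λ.0)) (λ.λ.λ.1 0)
  step 5: (λ.0) (λ.λ.0)
  step 6: λ.λ.0

Answer: YES — reaches normal form λ.λ.0 in 6 ≤ 9 steps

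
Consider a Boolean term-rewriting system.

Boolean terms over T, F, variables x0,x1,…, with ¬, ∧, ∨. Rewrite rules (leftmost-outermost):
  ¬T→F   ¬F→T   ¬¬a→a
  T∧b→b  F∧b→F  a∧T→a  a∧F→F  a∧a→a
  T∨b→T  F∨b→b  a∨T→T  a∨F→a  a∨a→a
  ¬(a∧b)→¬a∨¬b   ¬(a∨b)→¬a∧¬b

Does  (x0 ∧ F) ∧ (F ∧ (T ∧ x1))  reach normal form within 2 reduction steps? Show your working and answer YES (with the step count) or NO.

Answer: YES — reaches normal form F in 2 ≤ 2 steps

Reduction:
  start: (x0 ∧ F) ∧ (F ∧ (T ∧ x1))
  step 1: F ∧ (F ∧ (T ∧ x1))
  step 2: F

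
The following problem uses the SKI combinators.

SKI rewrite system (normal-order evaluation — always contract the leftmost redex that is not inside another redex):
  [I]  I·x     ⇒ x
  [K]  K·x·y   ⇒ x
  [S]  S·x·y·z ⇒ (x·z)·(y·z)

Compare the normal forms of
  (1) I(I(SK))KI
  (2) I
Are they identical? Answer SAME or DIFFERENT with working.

Answer: SAME — A ⇓ I, B ⇓ I

Working:
Term A:
  start: I(I(SK))KI
  →1  I(SK)KI
  →2  SKKI
  →3  KI(KI)
  →4  I

Term B:
  start: I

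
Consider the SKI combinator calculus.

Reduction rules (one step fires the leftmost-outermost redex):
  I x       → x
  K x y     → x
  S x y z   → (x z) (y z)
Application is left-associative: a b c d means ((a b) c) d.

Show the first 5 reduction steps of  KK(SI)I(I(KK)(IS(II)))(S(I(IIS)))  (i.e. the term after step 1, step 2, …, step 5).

  start: KK(SI)I(I(KK)(IS(II)))(S(I(IIS)))
  [1] KI(I(KK)(IS(II)))(S(I(IIS)))
  [2] I(S(I(IIS)))
  [3] S(I(IIS))
  [4] S(IIS)
  [5] S(IS)

Answer: after 5 steps: S(IS)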